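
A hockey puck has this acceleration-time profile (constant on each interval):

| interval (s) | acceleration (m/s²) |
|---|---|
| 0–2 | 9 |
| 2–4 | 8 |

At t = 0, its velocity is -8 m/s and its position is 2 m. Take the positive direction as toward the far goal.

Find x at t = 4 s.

40 m

On each constant-a segment, Δv = aΔt and Δx = v₀Δt + ½aΔt²; chain segment to segment.
0–2 s: v starts -8 m/s; Δx = -8·2 + ½·9·2² = 2 m; v ends 10 m/s.
2–4 s: v starts 10 m/s; Δx = 10·2 + ½·8·2² = 36 m; v ends 26 m/s.
x(4) = 2 + Σ Δx = 40 m.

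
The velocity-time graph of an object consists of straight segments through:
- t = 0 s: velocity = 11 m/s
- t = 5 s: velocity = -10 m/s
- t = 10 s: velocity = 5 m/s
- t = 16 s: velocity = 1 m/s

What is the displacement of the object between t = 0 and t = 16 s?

Net displacement equals the area under the velocity-time graph (areas below the axis count negative).
0–5 s: ½(11 + -10)(5) = 2.5 m
5–10 s: ½(-10 + 5)(5) = -12.5 m
10–16 s: ½(5 + 1)(6) = 18 m
Net displacement = 8 m

8 m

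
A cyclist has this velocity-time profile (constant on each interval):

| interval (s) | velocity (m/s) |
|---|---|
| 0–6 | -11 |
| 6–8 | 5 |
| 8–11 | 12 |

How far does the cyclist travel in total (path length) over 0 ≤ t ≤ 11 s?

112 m

Distance (not displacement) is the total path length: add the absolute areas under v-t.
0–6 s: |-11| × 6 = 66 m
6–8 s: |5| × 2 = 10 m
8–11 s: |12| × 3 = 36 m
Total distance = 112 m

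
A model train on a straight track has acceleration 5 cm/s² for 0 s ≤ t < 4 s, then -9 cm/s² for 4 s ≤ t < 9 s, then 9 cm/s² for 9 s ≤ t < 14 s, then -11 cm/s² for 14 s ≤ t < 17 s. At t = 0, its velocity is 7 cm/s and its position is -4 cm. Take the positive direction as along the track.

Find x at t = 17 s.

140.5 cm

On each constant-a segment, Δv = aΔt and Δx = v₀Δt + ½aΔt²; chain segment to segment.
0–4 s: v starts 7 cm/s; Δx = 7·4 + ½·5·4² = 68 cm; v ends 27 cm/s.
4–9 s: v starts 27 cm/s; Δx = 27·5 + ½·-9·5² = 22.5 cm; v ends -18 cm/s.
9–14 s: v starts -18 cm/s; Δx = -18·5 + ½·9·5² = 22.5 cm; v ends 27 cm/s.
14–17 s: v starts 27 cm/s; Δx = 27·3 + ½·-11·3² = 31.5 cm; v ends -6 cm/s.
x(17) = -4 + Σ Δx = 140.5 cm.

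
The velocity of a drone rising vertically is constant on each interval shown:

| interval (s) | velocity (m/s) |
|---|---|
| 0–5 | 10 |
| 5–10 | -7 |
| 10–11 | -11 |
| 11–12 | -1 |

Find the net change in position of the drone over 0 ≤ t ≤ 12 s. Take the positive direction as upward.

3 m

Net displacement equals the area under the velocity-time graph (areas below the axis count negative).
0–5 s: 10 × 5 = 50 m
5–10 s: -7 × 5 = -35 m
10–11 s: -11 × 1 = -11 m
11–12 s: -1 × 1 = -1 m
Net displacement = 3 m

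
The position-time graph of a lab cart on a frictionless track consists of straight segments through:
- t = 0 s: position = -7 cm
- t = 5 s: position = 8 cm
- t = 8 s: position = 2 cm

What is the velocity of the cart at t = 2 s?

3 cm/s

Velocity is the slope of the x-t graph on 0–5 s: (8 − -7)/(5 − 0) = 3 cm/s.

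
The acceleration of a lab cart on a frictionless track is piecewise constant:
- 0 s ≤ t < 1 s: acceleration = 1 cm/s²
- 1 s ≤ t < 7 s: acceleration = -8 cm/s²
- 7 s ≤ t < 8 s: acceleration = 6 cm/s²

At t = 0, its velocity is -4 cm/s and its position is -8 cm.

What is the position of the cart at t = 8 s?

On each constant-a segment, Δv = aΔt and Δx = v₀Δt + ½aΔt²; chain segment to segment.
0–1 s: v starts -4 cm/s; Δx = -4·1 + ½·1·1² = -3.5 cm; v ends -3 cm/s.
1–7 s: v starts -3 cm/s; Δx = -3·6 + ½·-8·6² = -162 cm; v ends -51 cm/s.
7–8 s: v starts -51 cm/s; Δx = -51·1 + ½·6·1² = -48 cm; v ends -45 cm/s.
x(8) = -8 + Σ Δx = -221.5 cm.

-221.5 cm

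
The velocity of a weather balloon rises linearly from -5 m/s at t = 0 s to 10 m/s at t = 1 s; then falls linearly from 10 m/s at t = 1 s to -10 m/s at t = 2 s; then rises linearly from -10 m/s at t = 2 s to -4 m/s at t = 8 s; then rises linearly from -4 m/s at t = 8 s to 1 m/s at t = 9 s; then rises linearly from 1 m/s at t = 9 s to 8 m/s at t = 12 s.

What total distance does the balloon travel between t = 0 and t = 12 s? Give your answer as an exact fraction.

Distance (not displacement) is the total path length: add the absolute areas under v-t.
0–1 s: v = 0 at t = 1/3 s; triangle areas 5/6 + 10/3 = 25/6 m
1–2 s: v = 0 at t = 1.5 s; triangle areas 2.5 + 2.5 = 5 m
2–8 s: |½(-10 + -4)(6)| = 42 m
8–9 s: v = 0 at t = 8.8 s; triangle areas 1.6 + 0.1 = 1.7 m
9–12 s: |½(1 + 8)(3)| = 13.5 m
Total distance = 1991/30 m

1991/30 m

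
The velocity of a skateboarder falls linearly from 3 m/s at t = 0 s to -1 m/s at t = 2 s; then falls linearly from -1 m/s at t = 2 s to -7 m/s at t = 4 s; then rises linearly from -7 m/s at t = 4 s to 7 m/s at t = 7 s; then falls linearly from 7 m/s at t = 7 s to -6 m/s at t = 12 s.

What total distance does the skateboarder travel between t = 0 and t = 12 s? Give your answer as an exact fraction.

971/26 m

Distance (not displacement) is the total path length: add the absolute areas under v-t.
0–2 s: v = 0 at t = 1.5 s; triangle areas 2.25 + 0.25 = 2.5 m
2–4 s: |½(-1 + -7)(2)| = 8 m
4–7 s: v = 0 at t = 5.5 s; triangle areas 5.25 + 5.25 = 10.5 m
7–12 s: v = 0 at t = 126/13 s; triangle areas 245/26 + 90/13 = 425/26 m
Total distance = 971/26 m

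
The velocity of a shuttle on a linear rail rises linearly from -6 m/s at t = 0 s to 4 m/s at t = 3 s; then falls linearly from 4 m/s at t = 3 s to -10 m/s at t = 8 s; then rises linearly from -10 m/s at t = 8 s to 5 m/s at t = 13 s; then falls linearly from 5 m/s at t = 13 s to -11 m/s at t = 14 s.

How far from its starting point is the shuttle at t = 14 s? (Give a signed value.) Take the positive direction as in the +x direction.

-33.5 m

Net displacement equals the area under the velocity-time graph (areas below the axis count negative).
0–3 s: ½(-6 + 4)(3) = -3 m
3–8 s: ½(4 + -10)(5) = -15 m
8–13 s: ½(-10 + 5)(5) = -12.5 m
13–14 s: ½(5 + -11)(1) = -3 m
Net displacement = -33.5 m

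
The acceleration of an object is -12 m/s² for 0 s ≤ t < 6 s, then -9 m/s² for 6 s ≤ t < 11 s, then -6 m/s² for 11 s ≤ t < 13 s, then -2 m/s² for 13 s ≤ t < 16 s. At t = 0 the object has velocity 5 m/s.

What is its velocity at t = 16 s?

Δv equals the area under the a-t graph; then v = v₀ + Δv.
0–6 s: -12 × 6 = -72 m/s
6–11 s: -9 × 5 = -45 m/s
11–13 s: -6 × 2 = -12 m/s
13–16 s: -2 × 3 = -6 m/s
Δv = -135 m/s, so v(16) = 5 + (-135) = -130 m/s.

-130 m/s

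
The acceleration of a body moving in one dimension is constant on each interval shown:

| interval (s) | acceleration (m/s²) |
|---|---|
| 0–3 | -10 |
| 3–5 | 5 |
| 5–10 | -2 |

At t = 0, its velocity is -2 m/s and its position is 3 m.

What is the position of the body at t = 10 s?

On each constant-a segment, Δv = aΔt and Δx = v₀Δt + ½aΔt²; chain segment to segment.
0–3 s: v starts -2 m/s; Δx = -2·3 + ½·-10·3² = -51 m; v ends -32 m/s.
3–5 s: v starts -32 m/s; Δx = -32·2 + ½·5·2² = -54 m; v ends -22 m/s.
5–10 s: v starts -22 m/s; Δx = -22·5 + ½·-2·5² = -135 m; v ends -32 m/s.
x(10) = 3 + Σ Δx = -237 m.

-237 m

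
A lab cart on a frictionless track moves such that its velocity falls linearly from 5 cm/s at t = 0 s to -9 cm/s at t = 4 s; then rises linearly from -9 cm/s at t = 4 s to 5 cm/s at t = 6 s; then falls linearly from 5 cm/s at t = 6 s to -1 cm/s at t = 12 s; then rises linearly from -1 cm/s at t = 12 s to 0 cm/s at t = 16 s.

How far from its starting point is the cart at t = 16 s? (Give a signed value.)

Displacement is the signed area under the v-t curve.
0–4 s: ½(5 + -9)(4) = -8 cm
4–6 s: ½(-9 + 5)(2) = -4 cm
6–12 s: ½(5 + -1)(6) = 12 cm
12–16 s: ½(-1 + 0)(4) = -2 cm
Net displacement = -2 cm

-2 cm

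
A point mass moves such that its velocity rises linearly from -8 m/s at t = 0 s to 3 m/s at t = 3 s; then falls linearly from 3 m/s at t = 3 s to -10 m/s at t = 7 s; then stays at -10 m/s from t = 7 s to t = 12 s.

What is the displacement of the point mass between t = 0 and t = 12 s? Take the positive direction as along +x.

-71.5 m

Displacement is the signed area under the v-t curve.
0–3 s: ½(-8 + 3)(3) = -7.5 m
3–7 s: ½(3 + -10)(4) = -14 m
7–12 s: -10 × 5 = -50 m
Net displacement = -71.5 m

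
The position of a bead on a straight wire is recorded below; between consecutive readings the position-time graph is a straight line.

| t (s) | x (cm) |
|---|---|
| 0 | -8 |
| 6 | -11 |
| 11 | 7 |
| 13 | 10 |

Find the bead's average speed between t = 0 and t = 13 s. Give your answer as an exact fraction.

24/13 cm/s

Average speed = (total path length)/(elapsed time); on a piecewise-linear x-t graph the path length is Σ|Δx|.
0–6 s: |Δx| = |-11 − -8| = 3 cm
6–11 s: |Δx| = |7 − -11| = 18 cm
11–13 s: |Δx| = |10 − 7| = 3 cm
Total path = 24 cm; average speed = 24/13 = 24/13 cm/s.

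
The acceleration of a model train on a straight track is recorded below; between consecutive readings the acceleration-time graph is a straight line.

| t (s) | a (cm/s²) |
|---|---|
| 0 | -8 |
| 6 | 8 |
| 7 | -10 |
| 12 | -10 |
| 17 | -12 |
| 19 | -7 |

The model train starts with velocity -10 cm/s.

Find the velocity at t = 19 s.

Δv equals the area under the a-t graph; then v = v₀ + Δv.
0–6 s: ½(-8 + 8)(6) = 0 cm/s
6–7 s: ½(8 + -10)(1) = -1 cm/s
7–12 s: -10 × 5 = -50 cm/s
12–17 s: ½(-10 + -12)(5) = -55 cm/s
17–19 s: ½(-12 + -7)(2) = -19 cm/s
Δv = -125 cm/s, so v(19) = -10 + (-125) = -135 cm/s.

-135 cm/s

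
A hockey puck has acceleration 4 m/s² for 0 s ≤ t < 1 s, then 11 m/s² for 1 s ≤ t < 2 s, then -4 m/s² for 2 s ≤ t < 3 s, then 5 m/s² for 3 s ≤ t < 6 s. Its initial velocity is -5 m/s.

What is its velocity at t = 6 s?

Δv equals the area under the a-t graph; then v = v₀ + Δv.
0–1 s: 4 × 1 = 4 m/s
1–2 s: 11 × 1 = 11 m/s
2–3 s: -4 × 1 = -4 m/s
3–6 s: 5 × 3 = 15 m/s
Δv = 26 m/s, so v(6) = -5 + (26) = 21 m/s.

21 m/s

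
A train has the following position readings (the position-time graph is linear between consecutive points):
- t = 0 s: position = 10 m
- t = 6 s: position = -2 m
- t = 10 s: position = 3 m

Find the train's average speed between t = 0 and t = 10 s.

Average speed = (total path length)/(elapsed time); on a piecewise-linear x-t graph the path length is Σ|Δx|.
0–6 s: |Δx| = |-2 − 10| = 12 m
6–10 s: |Δx| = |3 − -2| = 5 m
Total path = 17 m; average speed = 17/10 = 1.7 m/s.

1.7 m/s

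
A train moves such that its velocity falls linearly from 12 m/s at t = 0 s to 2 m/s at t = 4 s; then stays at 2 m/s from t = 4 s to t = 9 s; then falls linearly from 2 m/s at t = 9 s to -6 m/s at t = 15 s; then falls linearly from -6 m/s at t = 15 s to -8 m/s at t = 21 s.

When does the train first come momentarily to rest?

t = 10.5 s

v changes sign on 9–15 s (from 2 to -6); the graph is linear there, so v = 0 at t = 9 + (-2)·(15 − 9)/(-6 − 2) = 10.5 s.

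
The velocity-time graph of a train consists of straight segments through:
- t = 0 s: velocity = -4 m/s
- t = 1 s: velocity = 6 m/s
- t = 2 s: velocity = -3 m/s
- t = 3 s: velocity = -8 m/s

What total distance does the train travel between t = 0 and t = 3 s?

Distance (not displacement) is the total path length: add the absolute areas under v-t.
0–1 s: v = 0 at t = 0.4 s; triangle areas 0.8 + 1.8 = 2.6 m
1–2 s: v = 0 at t = 5/3 s; triangle areas 2 + 0.5 = 2.5 m
2–3 s: |½(-3 + -8)(1)| = 5.5 m
Total distance = 10.6 m

10.6 m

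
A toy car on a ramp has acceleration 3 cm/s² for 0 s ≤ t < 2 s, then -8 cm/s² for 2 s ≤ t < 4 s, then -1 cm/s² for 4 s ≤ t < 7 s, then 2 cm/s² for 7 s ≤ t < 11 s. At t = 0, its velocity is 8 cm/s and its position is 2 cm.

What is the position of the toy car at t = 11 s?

21.5 cm

On each constant-a segment, Δv = aΔt and Δx = v₀Δt + ½aΔt²; chain segment to segment.
0–2 s: v starts 8 cm/s; Δx = 8·2 + ½·3·2² = 22 cm; v ends 14 cm/s.
2–4 s: v starts 14 cm/s; Δx = 14·2 + ½·-8·2² = 12 cm; v ends -2 cm/s.
4–7 s: v starts -2 cm/s; Δx = -2·3 + ½·-1·3² = -10.5 cm; v ends -5 cm/s.
7–11 s: v starts -5 cm/s; Δx = -5·4 + ½·2·4² = -4 cm; v ends 3 cm/s.
x(11) = 2 + Σ Δx = 21.5 cm.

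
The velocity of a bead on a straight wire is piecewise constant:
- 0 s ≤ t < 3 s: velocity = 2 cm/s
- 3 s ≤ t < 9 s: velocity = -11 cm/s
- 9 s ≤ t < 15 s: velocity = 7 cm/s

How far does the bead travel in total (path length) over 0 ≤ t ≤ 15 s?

114 cm

Distance (not displacement) is the total path length: add the absolute areas under v-t.
0–3 s: |2| × 3 = 6 cm
3–9 s: |-11| × 6 = 66 cm
9–15 s: |7| × 6 = 42 cm
Total distance = 114 cm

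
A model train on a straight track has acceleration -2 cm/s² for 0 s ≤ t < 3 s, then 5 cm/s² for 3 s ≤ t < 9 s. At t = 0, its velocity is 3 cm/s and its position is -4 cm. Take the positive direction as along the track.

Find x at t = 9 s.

68 cm

On each constant-a segment, Δv = aΔt and Δx = v₀Δt + ½aΔt²; chain segment to segment.
0–3 s: v starts 3 cm/s; Δx = 3·3 + ½·-2·3² = 0 cm; v ends -3 cm/s.
3–9 s: v starts -3 cm/s; Δx = -3·6 + ½·5·6² = 72 cm; v ends 27 cm/s.
x(9) = -4 + Σ Δx = 68 cm.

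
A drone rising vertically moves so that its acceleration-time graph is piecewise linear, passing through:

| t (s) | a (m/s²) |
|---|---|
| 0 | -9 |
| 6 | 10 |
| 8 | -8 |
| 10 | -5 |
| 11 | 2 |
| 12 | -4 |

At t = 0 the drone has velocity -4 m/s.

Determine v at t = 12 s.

-14.5 m/s

Δv equals the area under the a-t graph; then v = v₀ + Δv.
0–6 s: ½(-9 + 10)(6) = 3 m/s
6–8 s: ½(10 + -8)(2) = 2 m/s
8–10 s: ½(-8 + -5)(2) = -13 m/s
10–11 s: ½(-5 + 2)(1) = -1.5 m/s
11–12 s: ½(2 + -4)(1) = -1 m/s
Δv = -10.5 m/s, so v(12) = -4 + (-10.5) = -14.5 m/s.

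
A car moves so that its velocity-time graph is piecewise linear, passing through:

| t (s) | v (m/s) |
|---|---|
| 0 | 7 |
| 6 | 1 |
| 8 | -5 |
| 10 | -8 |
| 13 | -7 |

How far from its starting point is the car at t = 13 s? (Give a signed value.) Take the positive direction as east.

-15.5 m

Displacement is the signed area under the v-t curve.
0–6 s: ½(7 + 1)(6) = 24 m
6–8 s: ½(1 + -5)(2) = -4 m
8–10 s: ½(-5 + -8)(2) = -13 m
10–13 s: ½(-8 + -7)(3) = -22.5 m
Net displacement = -15.5 m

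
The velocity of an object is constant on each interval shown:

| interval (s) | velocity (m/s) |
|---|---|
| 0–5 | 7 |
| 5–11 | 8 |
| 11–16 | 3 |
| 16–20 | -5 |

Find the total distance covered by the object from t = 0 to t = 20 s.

118 m

Distance (not displacement) is the total path length: add the absolute areas under v-t.
0–5 s: |7| × 5 = 35 m
5–11 s: |8| × 6 = 48 m
11–16 s: |3| × 5 = 15 m
16–20 s: |-5| × 4 = 20 m
Total distance = 118 m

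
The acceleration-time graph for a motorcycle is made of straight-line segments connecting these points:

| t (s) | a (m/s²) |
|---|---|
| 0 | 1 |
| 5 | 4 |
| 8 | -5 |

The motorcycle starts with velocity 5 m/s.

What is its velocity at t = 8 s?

Δv equals the area under the a-t graph; then v = v₀ + Δv.
0–5 s: ½(1 + 4)(5) = 12.5 m/s
5–8 s: ½(4 + -5)(3) = -1.5 m/s
Δv = 11 m/s, so v(8) = 5 + (11) = 16 m/s.

16 m/s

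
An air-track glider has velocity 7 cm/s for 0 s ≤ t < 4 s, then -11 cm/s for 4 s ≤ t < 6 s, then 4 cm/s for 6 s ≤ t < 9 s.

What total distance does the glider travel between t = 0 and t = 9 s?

62 cm

Distance (not displacement) is the total path length: add the absolute areas under v-t.
0–4 s: |7| × 4 = 28 cm
4–6 s: |-11| × 2 = 22 cm
6–9 s: |4| × 3 = 12 cm
Total distance = 62 cm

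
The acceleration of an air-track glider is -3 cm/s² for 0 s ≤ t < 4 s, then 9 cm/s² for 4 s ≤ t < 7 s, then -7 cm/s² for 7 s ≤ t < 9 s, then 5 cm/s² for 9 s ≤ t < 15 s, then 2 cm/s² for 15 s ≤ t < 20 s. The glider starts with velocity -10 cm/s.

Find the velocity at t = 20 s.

Δv equals the area under the a-t graph; then v = v₀ + Δv.
0–4 s: -3 × 4 = -12 cm/s
4–7 s: 9 × 3 = 27 cm/s
7–9 s: -7 × 2 = -14 cm/s
9–15 s: 5 × 6 = 30 cm/s
15–20 s: 2 × 5 = 10 cm/s
Δv = 41 cm/s, so v(20) = -10 + (41) = 31 cm/s.

31 cm/s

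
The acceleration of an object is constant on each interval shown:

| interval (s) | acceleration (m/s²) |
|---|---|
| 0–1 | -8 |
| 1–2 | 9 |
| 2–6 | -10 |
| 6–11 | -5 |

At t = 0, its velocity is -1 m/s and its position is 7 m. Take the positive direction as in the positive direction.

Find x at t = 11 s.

-345 m

On each constant-a segment, Δv = aΔt and Δx = v₀Δt + ½aΔt²; chain segment to segment.
0–1 s: v starts -1 m/s; Δx = -1·1 + ½·-8·1² = -5 m; v ends -9 m/s.
1–2 s: v starts -9 m/s; Δx = -9·1 + ½·9·1² = -4.5 m; v ends 0 m/s.
2–6 s: v starts 0 m/s; Δx = 0·4 + ½·-10·4² = -80 m; v ends -40 m/s.
6–11 s: v starts -40 m/s; Δx = -40·5 + ½·-5·5² = -262.5 m; v ends -65 m/s.
x(11) = 7 + Σ Δx = -345 m.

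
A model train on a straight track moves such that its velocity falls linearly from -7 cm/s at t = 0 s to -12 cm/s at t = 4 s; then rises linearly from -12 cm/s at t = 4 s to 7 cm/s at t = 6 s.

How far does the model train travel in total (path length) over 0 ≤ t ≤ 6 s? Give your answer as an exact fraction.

Total distance travelled is ∫|v| dt — sum the magnitudes of each area piece.
0–4 s: |½(-7 + -12)(4)| = 38 cm
4–6 s: v = 0 at t = 100/19 s; triangle areas 144/19 + 49/19 = 193/19 cm
Total distance = 915/19 cm

915/19 cm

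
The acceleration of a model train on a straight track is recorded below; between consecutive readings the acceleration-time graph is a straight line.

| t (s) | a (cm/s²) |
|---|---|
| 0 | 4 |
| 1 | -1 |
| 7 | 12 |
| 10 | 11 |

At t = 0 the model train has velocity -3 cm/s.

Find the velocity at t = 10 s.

Δv equals the area under the a-t graph; then v = v₀ + Δv.
0–1 s: ½(4 + -1)(1) = 1.5 cm/s
1–7 s: ½(-1 + 12)(6) = 33 cm/s
7–10 s: ½(12 + 11)(3) = 34.5 cm/s
Δv = 69 cm/s, so v(10) = -3 + (69) = 66 cm/s.

66 cm/s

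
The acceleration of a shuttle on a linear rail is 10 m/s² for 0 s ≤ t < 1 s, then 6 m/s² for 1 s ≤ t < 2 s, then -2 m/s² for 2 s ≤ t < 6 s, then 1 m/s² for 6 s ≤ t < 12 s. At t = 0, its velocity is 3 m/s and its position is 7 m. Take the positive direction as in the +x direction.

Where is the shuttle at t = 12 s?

On each constant-a segment, Δv = aΔt and Δx = v₀Δt + ½aΔt²; chain segment to segment.
0–1 s: v starts 3 m/s; Δx = 3·1 + ½·10·1² = 8 m; v ends 13 m/s.
1–2 s: v starts 13 m/s; Δx = 13·1 + ½·6·1² = 16 m; v ends 19 m/s.
2–6 s: v starts 19 m/s; Δx = 19·4 + ½·-2·4² = 60 m; v ends 11 m/s.
6–12 s: v starts 11 m/s; Δx = 11·6 + ½·1·6² = 84 m; v ends 17 m/s.
x(12) = 7 + Σ Δx = 175 m.

175 m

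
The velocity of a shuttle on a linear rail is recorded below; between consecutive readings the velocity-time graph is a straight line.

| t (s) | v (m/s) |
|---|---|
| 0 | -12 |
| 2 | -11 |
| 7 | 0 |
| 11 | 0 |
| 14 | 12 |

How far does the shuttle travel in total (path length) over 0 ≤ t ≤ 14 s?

68.5 m

Total distance travelled is ∫|v| dt — sum the magnitudes of each area piece.
0–2 s: |½(-12 + -11)(2)| = 23 m
2–7 s: |½(-11 + 0)(5)| = 27.5 m
7–11 s: |0| × 4 = 0 m
11–14 s: |½(0 + 12)(3)| = 18 m
Total distance = 68.5 m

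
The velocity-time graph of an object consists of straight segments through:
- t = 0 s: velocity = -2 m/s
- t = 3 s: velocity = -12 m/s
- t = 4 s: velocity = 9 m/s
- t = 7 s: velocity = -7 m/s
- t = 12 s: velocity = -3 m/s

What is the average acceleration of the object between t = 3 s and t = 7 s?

1.25 m/s²

Average acceleration = Δv/Δt = (-7 − -12)/(7 − 3) = 1.25 m/s².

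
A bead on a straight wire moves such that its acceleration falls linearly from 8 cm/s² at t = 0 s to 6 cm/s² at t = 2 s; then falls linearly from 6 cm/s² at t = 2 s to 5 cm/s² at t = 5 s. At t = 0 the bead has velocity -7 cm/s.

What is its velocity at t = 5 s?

23.5 cm/s

Δv equals the area under the a-t graph; then v = v₀ + Δv.
0–2 s: ½(8 + 6)(2) = 14 cm/s
2–5 s: ½(6 + 5)(3) = 16.5 cm/s
Δv = 30.5 cm/s, so v(5) = -7 + (30.5) = 23.5 cm/s.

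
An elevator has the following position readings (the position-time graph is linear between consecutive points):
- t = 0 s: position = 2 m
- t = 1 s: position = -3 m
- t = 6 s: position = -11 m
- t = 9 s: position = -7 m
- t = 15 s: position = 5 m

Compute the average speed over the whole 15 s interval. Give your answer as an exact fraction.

29/15 m/s

Average speed = (total path length)/(elapsed time); on a piecewise-linear x-t graph the path length is Σ|Δx|.
0–1 s: |Δx| = |-3 − 2| = 5 m
1–6 s: |Δx| = |-11 − -3| = 8 m
6–9 s: |Δx| = |-7 − -11| = 4 m
9–15 s: |Δx| = |5 − -7| = 12 m
Total path = 29 m; average speed = 29/15 = 29/15 m/s.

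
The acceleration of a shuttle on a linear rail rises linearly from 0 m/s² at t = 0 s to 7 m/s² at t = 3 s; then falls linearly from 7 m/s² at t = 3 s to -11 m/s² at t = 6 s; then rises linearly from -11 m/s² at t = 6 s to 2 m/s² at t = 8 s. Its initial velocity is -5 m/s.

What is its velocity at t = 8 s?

Δv equals the area under the a-t graph; then v = v₀ + Δv.
0–3 s: ½(0 + 7)(3) = 10.5 m/s
3–6 s: ½(7 + -11)(3) = -6 m/s
6–8 s: ½(-11 + 2)(2) = -9 m/s
Δv = -4.5 m/s, so v(8) = -5 + (-4.5) = -9.5 m/s.

-9.5 m/s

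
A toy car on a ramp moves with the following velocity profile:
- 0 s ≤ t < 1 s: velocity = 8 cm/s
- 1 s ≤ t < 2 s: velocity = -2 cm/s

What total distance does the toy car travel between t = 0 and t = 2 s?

10 cm

Distance (not displacement) is the total path length: add the absolute areas under v-t.
0–1 s: |8| × 1 = 8 cm
1–2 s: |-2| × 1 = 2 cm
Total distance = 10 cm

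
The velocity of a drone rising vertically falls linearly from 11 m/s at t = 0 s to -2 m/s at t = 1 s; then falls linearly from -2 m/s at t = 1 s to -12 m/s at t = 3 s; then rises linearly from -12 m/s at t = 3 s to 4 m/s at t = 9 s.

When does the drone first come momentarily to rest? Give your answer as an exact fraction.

v changes sign on 0–1 s (from 11 to -2); the graph is linear there, so v = 0 at t = 0 + (-11)·(1 − 0)/(-2 − 11) = 11/13 s.

t = 11/13 s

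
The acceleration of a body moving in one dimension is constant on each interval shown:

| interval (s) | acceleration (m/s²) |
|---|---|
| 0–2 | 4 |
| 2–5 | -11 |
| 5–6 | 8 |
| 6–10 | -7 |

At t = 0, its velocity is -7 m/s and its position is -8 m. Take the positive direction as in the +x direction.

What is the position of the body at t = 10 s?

On each constant-a segment, Δv = aΔt and Δx = v₀Δt + ½aΔt²; chain segment to segment.
0–2 s: v starts -7 m/s; Δx = -7·2 + ½·4·2² = -6 m; v ends 1 m/s.
2–5 s: v starts 1 m/s; Δx = 1·3 + ½·-11·3² = -46.5 m; v ends -32 m/s.
5–6 s: v starts -32 m/s; Δx = -32·1 + ½·8·1² = -28 m; v ends -24 m/s.
6–10 s: v starts -24 m/s; Δx = -24·4 + ½·-7·4² = -152 m; v ends -52 m/s.
x(10) = -8 + Σ Δx = -240.5 m.

-240.5 m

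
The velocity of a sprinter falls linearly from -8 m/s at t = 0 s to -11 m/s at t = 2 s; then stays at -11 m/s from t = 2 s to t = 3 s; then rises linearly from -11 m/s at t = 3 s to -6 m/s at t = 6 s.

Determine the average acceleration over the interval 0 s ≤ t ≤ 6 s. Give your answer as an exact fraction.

Average acceleration = Δv/Δt = (-6 − -8)/(6 − 0) = 1/3 m/s².

1/3 m/s²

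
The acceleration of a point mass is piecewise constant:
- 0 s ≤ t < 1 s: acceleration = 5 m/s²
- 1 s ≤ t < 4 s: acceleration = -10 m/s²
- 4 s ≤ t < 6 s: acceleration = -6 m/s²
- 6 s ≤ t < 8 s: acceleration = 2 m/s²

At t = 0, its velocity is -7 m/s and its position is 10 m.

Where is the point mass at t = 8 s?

-205.5 m

On each constant-a segment, Δv = aΔt and Δx = v₀Δt + ½aΔt²; chain segment to segment.
0–1 s: v starts -7 m/s; Δx = -7·1 + ½·5·1² = -4.5 m; v ends -2 m/s.
1–4 s: v starts -2 m/s; Δx = -2·3 + ½·-10·3² = -51 m; v ends -32 m/s.
4–6 s: v starts -32 m/s; Δx = -32·2 + ½·-6·2² = -76 m; v ends -44 m/s.
6–8 s: v starts -44 m/s; Δx = -44·2 + ½·2·2² = -84 m; v ends -40 m/s.
x(8) = 10 + Σ Δx = -205.5 m.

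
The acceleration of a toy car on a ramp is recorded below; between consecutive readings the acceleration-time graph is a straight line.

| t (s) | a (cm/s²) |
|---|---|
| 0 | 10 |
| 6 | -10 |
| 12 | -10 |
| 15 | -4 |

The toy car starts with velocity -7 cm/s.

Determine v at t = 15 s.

Δv equals the area under the a-t graph; then v = v₀ + Δv.
0–6 s: ½(10 + -10)(6) = 0 cm/s
6–12 s: -10 × 6 = -60 cm/s
12–15 s: ½(-10 + -4)(3) = -21 cm/s
Δv = -81 cm/s, so v(15) = -7 + (-81) = -88 cm/s.

-88 cm/s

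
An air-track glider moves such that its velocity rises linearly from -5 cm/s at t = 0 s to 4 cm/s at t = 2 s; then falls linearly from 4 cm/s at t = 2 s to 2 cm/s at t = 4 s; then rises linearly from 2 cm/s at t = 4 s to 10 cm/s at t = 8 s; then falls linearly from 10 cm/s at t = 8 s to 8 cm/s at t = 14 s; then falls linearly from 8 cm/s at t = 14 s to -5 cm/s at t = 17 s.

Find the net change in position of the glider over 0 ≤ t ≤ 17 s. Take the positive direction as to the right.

Displacement is the signed area under the v-t curve.
0–2 s: ½(-5 + 4)(2) = -1 cm
2–4 s: ½(4 + 2)(2) = 6 cm
4–8 s: ½(2 + 10)(4) = 24 cm
8–14 s: ½(10 + 8)(6) = 54 cm
14–17 s: ½(8 + -5)(3) = 4.5 cm
Net displacement = 87.5 cm

87.5 cm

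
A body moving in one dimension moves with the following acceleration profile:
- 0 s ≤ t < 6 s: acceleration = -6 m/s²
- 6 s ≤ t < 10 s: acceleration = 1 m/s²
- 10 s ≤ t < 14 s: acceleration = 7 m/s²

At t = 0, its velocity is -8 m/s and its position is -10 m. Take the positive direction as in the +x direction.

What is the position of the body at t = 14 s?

On each constant-a segment, Δv = aΔt and Δx = v₀Δt + ½aΔt²; chain segment to segment.
0–6 s: v starts -8 m/s; Δx = -8·6 + ½·-6·6² = -156 m; v ends -44 m/s.
6–10 s: v starts -44 m/s; Δx = -44·4 + ½·1·4² = -168 m; v ends -40 m/s.
10–14 s: v starts -40 m/s; Δx = -40·4 + ½·7·4² = -104 m; v ends -12 m/s.
x(14) = -10 + Σ Δx = -438 m.

-438 m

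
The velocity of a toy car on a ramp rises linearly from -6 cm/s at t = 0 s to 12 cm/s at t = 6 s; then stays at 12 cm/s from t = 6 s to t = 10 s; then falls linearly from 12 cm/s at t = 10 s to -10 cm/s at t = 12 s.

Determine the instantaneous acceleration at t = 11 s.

Acceleration is the slope of the v-t graph on 10–12 s: (-10 − 12)/(12 − 10) = -11 cm/s².

-11 cm/s²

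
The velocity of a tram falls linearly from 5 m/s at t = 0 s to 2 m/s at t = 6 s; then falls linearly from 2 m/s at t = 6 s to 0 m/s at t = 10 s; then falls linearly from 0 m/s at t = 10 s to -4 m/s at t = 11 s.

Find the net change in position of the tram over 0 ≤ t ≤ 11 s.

23 m

Net displacement equals the area under the velocity-time graph (areas below the axis count negative).
0–6 s: ½(5 + 2)(6) = 21 m
6–10 s: ½(2 + 0)(4) = 4 m
10–11 s: ½(0 + -4)(1) = -2 m
Net displacement = 23 m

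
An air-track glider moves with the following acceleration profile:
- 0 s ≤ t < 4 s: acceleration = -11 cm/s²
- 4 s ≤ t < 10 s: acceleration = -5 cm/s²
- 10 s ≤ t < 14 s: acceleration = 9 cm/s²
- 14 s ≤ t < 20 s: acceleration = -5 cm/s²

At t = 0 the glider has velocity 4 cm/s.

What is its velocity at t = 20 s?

Δv equals the area under the a-t graph; then v = v₀ + Δv.
0–4 s: -11 × 4 = -44 cm/s
4–10 s: -5 × 6 = -30 cm/s
10–14 s: 9 × 4 = 36 cm/s
14–20 s: -5 × 6 = -30 cm/s
Δv = -68 cm/s, so v(20) = 4 + (-68) = -64 cm/s.

-64 cm/s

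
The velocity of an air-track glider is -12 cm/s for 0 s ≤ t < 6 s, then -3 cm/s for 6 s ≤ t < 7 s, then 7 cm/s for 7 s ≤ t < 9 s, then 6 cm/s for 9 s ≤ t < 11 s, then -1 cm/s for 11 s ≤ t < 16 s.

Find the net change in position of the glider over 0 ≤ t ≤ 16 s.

-54 cm

Displacement is the signed area under the v-t curve.
0–6 s: -12 × 6 = -72 cm
6–7 s: -3 × 1 = -3 cm
7–9 s: 7 × 2 = 14 cm
9–11 s: 6 × 2 = 12 cm
11–16 s: -1 × 5 = -5 cm
Net displacement = -54 cm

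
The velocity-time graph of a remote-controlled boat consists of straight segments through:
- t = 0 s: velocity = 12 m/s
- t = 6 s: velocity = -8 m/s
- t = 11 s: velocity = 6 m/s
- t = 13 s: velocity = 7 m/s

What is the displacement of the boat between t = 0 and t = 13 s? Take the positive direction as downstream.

Displacement is the signed area under the v-t curve.
0–6 s: ½(12 + -8)(6) = 12 m
6–11 s: ½(-8 + 6)(5) = -5 m
11–13 s: ½(6 + 7)(2) = 13 m
Net displacement = 20 m

20 m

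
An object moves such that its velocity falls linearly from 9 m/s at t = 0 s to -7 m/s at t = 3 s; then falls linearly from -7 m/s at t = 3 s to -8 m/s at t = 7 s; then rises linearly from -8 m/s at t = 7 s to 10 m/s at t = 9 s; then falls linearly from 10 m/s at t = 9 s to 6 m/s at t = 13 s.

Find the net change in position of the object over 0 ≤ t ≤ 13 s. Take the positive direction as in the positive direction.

Displacement is the signed area under the v-t curve.
0–3 s: ½(9 + -7)(3) = 3 m
3–7 s: ½(-7 + -8)(4) = -30 m
7–9 s: ½(-8 + 10)(2) = 2 m
9–13 s: ½(10 + 6)(4) = 32 m
Net displacement = 7 m

7 m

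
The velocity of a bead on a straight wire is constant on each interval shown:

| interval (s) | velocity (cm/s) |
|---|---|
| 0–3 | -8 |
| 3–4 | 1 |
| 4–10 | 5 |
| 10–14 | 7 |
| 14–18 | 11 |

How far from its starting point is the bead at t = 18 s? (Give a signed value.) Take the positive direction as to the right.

79 cm

Net displacement equals the area under the velocity-time graph (areas below the axis count negative).
0–3 s: -8 × 3 = -24 cm
3–4 s: 1 × 1 = 1 cm
4–10 s: 5 × 6 = 30 cm
10–14 s: 7 × 4 = 28 cm
14–18 s: 11 × 4 = 44 cm
Net displacement = 79 cm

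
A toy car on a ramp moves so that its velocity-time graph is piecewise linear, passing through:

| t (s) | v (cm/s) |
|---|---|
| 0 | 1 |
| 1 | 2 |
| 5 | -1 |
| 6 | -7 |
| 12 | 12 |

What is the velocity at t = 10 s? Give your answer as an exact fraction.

17/3 cm/s

On 6–12 s the graph is linear from -7 to 12 cm/s: v(10) = -7 + (12 − -7)·(10 − 6)/(12 − 6) = 17/3 cm/s.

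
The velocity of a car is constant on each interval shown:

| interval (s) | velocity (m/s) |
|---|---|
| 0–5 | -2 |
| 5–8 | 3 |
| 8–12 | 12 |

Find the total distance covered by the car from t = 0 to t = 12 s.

67 m

Total distance travelled is ∫|v| dt — sum the magnitudes of each area piece.
0–5 s: |-2| × 5 = 10 m
5–8 s: |3| × 3 = 9 m
8–12 s: |12| × 4 = 48 m
Total distance = 67 m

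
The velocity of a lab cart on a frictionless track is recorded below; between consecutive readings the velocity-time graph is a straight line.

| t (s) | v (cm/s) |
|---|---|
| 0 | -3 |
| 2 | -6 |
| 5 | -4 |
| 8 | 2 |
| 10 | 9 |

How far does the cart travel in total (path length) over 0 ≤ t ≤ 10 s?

Distance (not displacement) is the total path length: add the absolute areas under v-t.
0–2 s: |½(-3 + -6)(2)| = 9 cm
2–5 s: |½(-6 + -4)(3)| = 15 cm
5–8 s: v = 0 at t = 7 s; triangle areas 4 + 1 = 5 cm
8–10 s: |½(2 + 9)(2)| = 11 cm
Total distance = 40 cm

40 cm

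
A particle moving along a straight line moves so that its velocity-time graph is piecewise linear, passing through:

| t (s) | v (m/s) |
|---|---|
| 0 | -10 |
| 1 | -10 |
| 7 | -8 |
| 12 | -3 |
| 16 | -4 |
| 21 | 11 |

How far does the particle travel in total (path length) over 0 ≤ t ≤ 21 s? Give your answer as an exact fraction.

385/3 m

Distance (not displacement) is the total path length: add the absolute areas under v-t.
0–1 s: |-10| × 1 = 10 m
1–7 s: |½(-10 + -8)(6)| = 54 m
7–12 s: |½(-8 + -3)(5)| = 27.5 m
12–16 s: |½(-3 + -4)(4)| = 14 m
16–21 s: v = 0 at t = 52/3 s; triangle areas 8/3 + 121/6 = 137/6 m
Total distance = 385/3 m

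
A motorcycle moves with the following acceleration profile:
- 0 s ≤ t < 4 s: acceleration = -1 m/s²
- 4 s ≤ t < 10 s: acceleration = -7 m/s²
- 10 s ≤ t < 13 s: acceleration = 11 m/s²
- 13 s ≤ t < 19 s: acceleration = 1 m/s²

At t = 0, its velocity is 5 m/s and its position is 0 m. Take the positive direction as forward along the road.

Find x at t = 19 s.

-211.5 m

On each constant-a segment, Δv = aΔt and Δx = v₀Δt + ½aΔt²; chain segment to segment.
0–4 s: v starts 5 m/s; Δx = 5·4 + ½·-1·4² = 12 m; v ends 1 m/s.
4–10 s: v starts 1 m/s; Δx = 1·6 + ½·-7·6² = -120 m; v ends -41 m/s.
10–13 s: v starts -41 m/s; Δx = -41·3 + ½·11·3² = -73.5 m; v ends -8 m/s.
13–19 s: v starts -8 m/s; Δx = -8·6 + ½·1·6² = -30 m; v ends -2 m/s.
x(19) = 0 + Σ Δx = -211.5 m.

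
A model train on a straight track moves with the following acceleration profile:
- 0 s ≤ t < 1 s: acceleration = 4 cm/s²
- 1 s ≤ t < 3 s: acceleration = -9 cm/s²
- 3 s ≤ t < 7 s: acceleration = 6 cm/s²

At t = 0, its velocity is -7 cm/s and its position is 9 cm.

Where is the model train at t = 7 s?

On each constant-a segment, Δv = aΔt and Δx = v₀Δt + ½aΔt²; chain segment to segment.
0–1 s: v starts -7 cm/s; Δx = -7·1 + ½·4·1² = -5 cm; v ends -3 cm/s.
1–3 s: v starts -3 cm/s; Δx = -3·2 + ½·-9·2² = -24 cm; v ends -21 cm/s.
3–7 s: v starts -21 cm/s; Δx = -21·4 + ½·6·4² = -36 cm; v ends 3 cm/s.
x(7) = 9 + Σ Δx = -56 cm.

-56 cm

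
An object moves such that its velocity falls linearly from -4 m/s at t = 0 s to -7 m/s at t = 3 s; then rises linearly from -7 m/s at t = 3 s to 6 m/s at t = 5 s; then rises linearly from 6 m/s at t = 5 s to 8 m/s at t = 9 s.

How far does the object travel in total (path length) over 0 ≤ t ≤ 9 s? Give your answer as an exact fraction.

1327/26 m

Total distance travelled is ∫|v| dt — sum the magnitudes of each area piece.
0–3 s: |½(-4 + -7)(3)| = 16.5 m
3–5 s: v = 0 at t = 53/13 s; triangle areas 49/13 + 36/13 = 85/13 m
5–9 s: |½(6 + 8)(4)| = 28 m
Total distance = 1327/26 m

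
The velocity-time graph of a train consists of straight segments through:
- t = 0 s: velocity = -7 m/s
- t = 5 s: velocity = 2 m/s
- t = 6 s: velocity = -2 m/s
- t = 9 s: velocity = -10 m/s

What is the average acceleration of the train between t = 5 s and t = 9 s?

Average acceleration = Δv/Δt = (-10 − 2)/(9 − 5) = -3 m/s².

-3 m/s²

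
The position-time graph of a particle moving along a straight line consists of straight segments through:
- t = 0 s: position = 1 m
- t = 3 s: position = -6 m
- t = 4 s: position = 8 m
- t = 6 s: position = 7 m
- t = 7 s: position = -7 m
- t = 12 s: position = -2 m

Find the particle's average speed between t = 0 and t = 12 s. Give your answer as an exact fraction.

41/12 m/s

Average speed = (total path length)/(elapsed time); on a piecewise-linear x-t graph the path length is Σ|Δx|.
0–3 s: |Δx| = |-6 − 1| = 7 m
3–4 s: |Δx| = |8 − -6| = 14 m
4–6 s: |Δx| = |7 − 8| = 1 m
6–7 s: |Δx| = |-7 − 7| = 14 m
7–12 s: |Δx| = |-2 − -7| = 5 m
Total path = 41 m; average speed = 41/12 = 41/12 m/s.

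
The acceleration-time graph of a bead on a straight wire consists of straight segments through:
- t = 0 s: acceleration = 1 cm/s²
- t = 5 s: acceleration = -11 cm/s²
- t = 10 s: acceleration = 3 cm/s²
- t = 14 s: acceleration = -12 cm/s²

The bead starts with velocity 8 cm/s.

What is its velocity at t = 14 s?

-55 cm/s

Δv equals the area under the a-t graph; then v = v₀ + Δv.
0–5 s: ½(1 + -11)(5) = -25 cm/s
5–10 s: ½(-11 + 3)(5) = -20 cm/s
10–14 s: ½(3 + -12)(4) = -18 cm/s
Δv = -63 cm/s, so v(14) = 8 + (-63) = -55 cm/s.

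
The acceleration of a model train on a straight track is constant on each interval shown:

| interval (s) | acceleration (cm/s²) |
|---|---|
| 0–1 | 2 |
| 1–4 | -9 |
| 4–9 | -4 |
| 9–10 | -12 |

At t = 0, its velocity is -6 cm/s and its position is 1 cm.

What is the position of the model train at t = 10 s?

On each constant-a segment, Δv = aΔt and Δx = v₀Δt + ½aΔt²; chain segment to segment.
0–1 s: v starts -6 cm/s; Δx = -6·1 + ½·2·1² = -5 cm; v ends -4 cm/s.
1–4 s: v starts -4 cm/s; Δx = -4·3 + ½·-9·3² = -52.5 cm; v ends -31 cm/s.
4–9 s: v starts -31 cm/s; Δx = -31·5 + ½·-4·5² = -205 cm; v ends -51 cm/s.
9–10 s: v starts -51 cm/s; Δx = -51·1 + ½·-12·1² = -57 cm; v ends -63 cm/s.
x(10) = 1 + Σ Δx = -318.5 cm.

-318.5 cm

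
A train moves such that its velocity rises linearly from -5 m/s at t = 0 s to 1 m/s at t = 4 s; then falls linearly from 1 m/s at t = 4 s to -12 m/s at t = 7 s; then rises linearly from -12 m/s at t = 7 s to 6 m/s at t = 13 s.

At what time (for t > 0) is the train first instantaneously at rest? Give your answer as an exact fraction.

v changes sign on 0–4 s (from -5 to 1); the graph is linear there, so v = 0 at t = 0 + (5)·(4 − 0)/(1 − -5) = 10/3 s.

t = 10/3 s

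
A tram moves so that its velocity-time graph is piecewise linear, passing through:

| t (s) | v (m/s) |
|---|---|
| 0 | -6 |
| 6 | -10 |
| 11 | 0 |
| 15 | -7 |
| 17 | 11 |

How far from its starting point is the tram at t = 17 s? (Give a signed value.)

Net displacement equals the area under the velocity-time graph (areas below the axis count negative).
0–6 s: ½(-6 + -10)(6) = -48 m
6–11 s: ½(-10 + 0)(5) = -25 m
11–15 s: ½(0 + -7)(4) = -14 m
15–17 s: ½(-7 + 11)(2) = 4 m
Net displacement = -83 m

-83 m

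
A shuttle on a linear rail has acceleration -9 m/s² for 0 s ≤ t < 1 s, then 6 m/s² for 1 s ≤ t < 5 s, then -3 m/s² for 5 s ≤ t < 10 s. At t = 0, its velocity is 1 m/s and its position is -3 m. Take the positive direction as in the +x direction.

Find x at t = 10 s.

52 m

On each constant-a segment, Δv = aΔt and Δx = v₀Δt + ½aΔt²; chain segment to segment.
0–1 s: v starts 1 m/s; Δx = 1·1 + ½·-9·1² = -3.5 m; v ends -8 m/s.
1–5 s: v starts -8 m/s; Δx = -8·4 + ½·6·4² = 16 m; v ends 16 m/s.
5–10 s: v starts 16 m/s; Δx = 16·5 + ½·-3·5² = 42.5 m; v ends 1 m/s.
x(10) = -3 + Σ Δx = 52 m.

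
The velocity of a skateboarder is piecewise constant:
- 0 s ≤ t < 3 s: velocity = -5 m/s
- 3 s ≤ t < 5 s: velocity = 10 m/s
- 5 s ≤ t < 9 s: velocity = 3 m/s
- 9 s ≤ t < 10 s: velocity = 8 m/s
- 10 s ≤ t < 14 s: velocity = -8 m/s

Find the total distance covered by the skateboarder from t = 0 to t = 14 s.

87 m

Total distance travelled is ∫|v| dt — sum the magnitudes of each area piece.
0–3 s: |-5| × 3 = 15 m
3–5 s: |10| × 2 = 20 m
5–9 s: |3| × 4 = 12 m
9–10 s: |8| × 1 = 8 m
10–14 s: |-8| × 4 = 32 m
Total distance = 87 m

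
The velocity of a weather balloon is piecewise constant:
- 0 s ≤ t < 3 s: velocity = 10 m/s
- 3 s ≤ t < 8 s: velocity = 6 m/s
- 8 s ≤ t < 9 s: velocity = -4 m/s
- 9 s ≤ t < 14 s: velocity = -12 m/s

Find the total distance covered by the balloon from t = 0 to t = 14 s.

124 m

Distance (not displacement) is the total path length: add the absolute areas under v-t.
0–3 s: |10| × 3 = 30 m
3–8 s: |6| × 5 = 30 m
8–9 s: |-4| × 1 = 4 m
9–14 s: |-12| × 5 = 60 m
Total distance = 124 m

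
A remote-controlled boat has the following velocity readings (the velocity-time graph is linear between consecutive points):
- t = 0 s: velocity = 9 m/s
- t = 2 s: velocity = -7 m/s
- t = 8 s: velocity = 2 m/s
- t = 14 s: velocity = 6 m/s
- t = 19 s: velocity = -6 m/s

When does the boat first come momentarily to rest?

v changes sign on 0–2 s (from 9 to -7); the graph is linear there, so v = 0 at t = 0 + (-9)·(2 − 0)/(-7 − 9) = 1.125 s.

t = 1.125 s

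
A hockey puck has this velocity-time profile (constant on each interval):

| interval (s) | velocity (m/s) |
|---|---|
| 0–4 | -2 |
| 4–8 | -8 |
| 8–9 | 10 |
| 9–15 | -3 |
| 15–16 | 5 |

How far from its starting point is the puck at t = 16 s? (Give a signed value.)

Displacement is the signed area under the v-t curve.
0–4 s: -2 × 4 = -8 m
4–8 s: -8 × 4 = -32 m
8–9 s: 10 × 1 = 10 m
9–15 s: -3 × 6 = -18 m
15–16 s: 5 × 1 = 5 m
Net displacement = -43 m

-43 m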